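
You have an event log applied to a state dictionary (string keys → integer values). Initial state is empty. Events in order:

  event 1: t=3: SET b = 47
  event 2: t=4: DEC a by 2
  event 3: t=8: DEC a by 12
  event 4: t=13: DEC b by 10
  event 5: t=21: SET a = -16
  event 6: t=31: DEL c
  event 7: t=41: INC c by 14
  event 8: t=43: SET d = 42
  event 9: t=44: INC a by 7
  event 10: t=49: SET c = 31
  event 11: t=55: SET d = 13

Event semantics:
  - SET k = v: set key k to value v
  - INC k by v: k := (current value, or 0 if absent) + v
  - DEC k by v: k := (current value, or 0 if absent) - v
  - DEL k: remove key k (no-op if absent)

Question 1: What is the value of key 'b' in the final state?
Track key 'b' through all 11 events:
  event 1 (t=3: SET b = 47): b (absent) -> 47
  event 2 (t=4: DEC a by 2): b unchanged
  event 3 (t=8: DEC a by 12): b unchanged
  event 4 (t=13: DEC b by 10): b 47 -> 37
  event 5 (t=21: SET a = -16): b unchanged
  event 6 (t=31: DEL c): b unchanged
  event 7 (t=41: INC c by 14): b unchanged
  event 8 (t=43: SET d = 42): b unchanged
  event 9 (t=44: INC a by 7): b unchanged
  event 10 (t=49: SET c = 31): b unchanged
  event 11 (t=55: SET d = 13): b unchanged
Final: b = 37

Answer: 37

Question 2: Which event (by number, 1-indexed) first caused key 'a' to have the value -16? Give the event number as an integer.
Answer: 5

Derivation:
Looking for first event where a becomes -16:
  event 2: a = -2
  event 3: a = -14
  event 4: a = -14
  event 5: a -14 -> -16  <-- first match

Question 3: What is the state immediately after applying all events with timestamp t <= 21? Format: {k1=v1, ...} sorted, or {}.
Answer: {a=-16, b=37}

Derivation:
Apply events with t <= 21 (5 events):
  after event 1 (t=3: SET b = 47): {b=47}
  after event 2 (t=4: DEC a by 2): {a=-2, b=47}
  after event 3 (t=8: DEC a by 12): {a=-14, b=47}
  after event 4 (t=13: DEC b by 10): {a=-14, b=37}
  after event 5 (t=21: SET a = -16): {a=-16, b=37}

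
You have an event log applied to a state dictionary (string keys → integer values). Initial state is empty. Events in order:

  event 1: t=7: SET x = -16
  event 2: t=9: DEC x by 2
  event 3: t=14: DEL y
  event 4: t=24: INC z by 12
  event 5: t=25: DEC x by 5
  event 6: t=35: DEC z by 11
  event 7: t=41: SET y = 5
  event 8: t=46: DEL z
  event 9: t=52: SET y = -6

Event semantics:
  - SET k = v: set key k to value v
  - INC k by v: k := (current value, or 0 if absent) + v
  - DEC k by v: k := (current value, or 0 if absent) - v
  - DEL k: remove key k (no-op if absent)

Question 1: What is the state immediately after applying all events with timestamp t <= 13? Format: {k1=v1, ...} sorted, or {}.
Answer: {x=-18}

Derivation:
Apply events with t <= 13 (2 events):
  after event 1 (t=7: SET x = -16): {x=-16}
  after event 2 (t=9: DEC x by 2): {x=-18}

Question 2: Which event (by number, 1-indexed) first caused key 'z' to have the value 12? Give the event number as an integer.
Answer: 4

Derivation:
Looking for first event where z becomes 12:
  event 4: z (absent) -> 12  <-- first match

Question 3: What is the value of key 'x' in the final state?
Track key 'x' through all 9 events:
  event 1 (t=7: SET x = -16): x (absent) -> -16
  event 2 (t=9: DEC x by 2): x -16 -> -18
  event 3 (t=14: DEL y): x unchanged
  event 4 (t=24: INC z by 12): x unchanged
  event 5 (t=25: DEC x by 5): x -18 -> -23
  event 6 (t=35: DEC z by 11): x unchanged
  event 7 (t=41: SET y = 5): x unchanged
  event 8 (t=46: DEL z): x unchanged
  event 9 (t=52: SET y = -6): x unchanged
Final: x = -23

Answer: -23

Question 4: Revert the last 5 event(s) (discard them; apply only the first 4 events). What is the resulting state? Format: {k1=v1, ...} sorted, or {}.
Answer: {x=-18, z=12}

Derivation:
Keep first 4 events (discard last 5):
  after event 1 (t=7: SET x = -16): {x=-16}
  after event 2 (t=9: DEC x by 2): {x=-18}
  after event 3 (t=14: DEL y): {x=-18}
  after event 4 (t=24: INC z by 12): {x=-18, z=12}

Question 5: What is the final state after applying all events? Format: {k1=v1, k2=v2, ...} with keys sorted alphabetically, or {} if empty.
  after event 1 (t=7: SET x = -16): {x=-16}
  after event 2 (t=9: DEC x by 2): {x=-18}
  after event 3 (t=14: DEL y): {x=-18}
  after event 4 (t=24: INC z by 12): {x=-18, z=12}
  after event 5 (t=25: DEC x by 5): {x=-23, z=12}
  after event 6 (t=35: DEC z by 11): {x=-23, z=1}
  after event 7 (t=41: SET y = 5): {x=-23, y=5, z=1}
  after event 8 (t=46: DEL z): {x=-23, y=5}
  after event 9 (t=52: SET y = -6): {x=-23, y=-6}

Answer: {x=-23, y=-6}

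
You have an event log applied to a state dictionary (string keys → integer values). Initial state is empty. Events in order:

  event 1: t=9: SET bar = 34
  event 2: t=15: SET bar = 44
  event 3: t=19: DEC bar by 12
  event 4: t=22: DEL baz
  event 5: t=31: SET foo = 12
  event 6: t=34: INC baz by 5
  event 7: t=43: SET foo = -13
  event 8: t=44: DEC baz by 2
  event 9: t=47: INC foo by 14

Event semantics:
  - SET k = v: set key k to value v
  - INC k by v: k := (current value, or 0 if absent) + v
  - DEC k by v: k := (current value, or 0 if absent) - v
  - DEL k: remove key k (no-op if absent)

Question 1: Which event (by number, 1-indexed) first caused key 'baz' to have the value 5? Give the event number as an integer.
Looking for first event where baz becomes 5:
  event 6: baz (absent) -> 5  <-- first match

Answer: 6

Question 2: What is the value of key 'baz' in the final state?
Answer: 3

Derivation:
Track key 'baz' through all 9 events:
  event 1 (t=9: SET bar = 34): baz unchanged
  event 2 (t=15: SET bar = 44): baz unchanged
  event 3 (t=19: DEC bar by 12): baz unchanged
  event 4 (t=22: DEL baz): baz (absent) -> (absent)
  event 5 (t=31: SET foo = 12): baz unchanged
  event 6 (t=34: INC baz by 5): baz (absent) -> 5
  event 7 (t=43: SET foo = -13): baz unchanged
  event 8 (t=44: DEC baz by 2): baz 5 -> 3
  event 9 (t=47: INC foo by 14): baz unchanged
Final: baz = 3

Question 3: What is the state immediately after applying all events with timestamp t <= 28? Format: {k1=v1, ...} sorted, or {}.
Answer: {bar=32}

Derivation:
Apply events with t <= 28 (4 events):
  after event 1 (t=9: SET bar = 34): {bar=34}
  after event 2 (t=15: SET bar = 44): {bar=44}
  after event 3 (t=19: DEC bar by 12): {bar=32}
  after event 4 (t=22: DEL baz): {bar=32}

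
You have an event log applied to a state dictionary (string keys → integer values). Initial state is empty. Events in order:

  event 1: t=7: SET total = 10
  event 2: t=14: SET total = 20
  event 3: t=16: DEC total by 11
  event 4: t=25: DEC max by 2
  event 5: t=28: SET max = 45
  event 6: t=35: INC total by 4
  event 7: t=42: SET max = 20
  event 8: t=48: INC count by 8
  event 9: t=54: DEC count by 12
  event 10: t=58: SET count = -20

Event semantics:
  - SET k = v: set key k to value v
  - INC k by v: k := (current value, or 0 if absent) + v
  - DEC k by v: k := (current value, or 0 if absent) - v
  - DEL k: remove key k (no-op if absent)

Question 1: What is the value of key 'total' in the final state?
Answer: 13

Derivation:
Track key 'total' through all 10 events:
  event 1 (t=7: SET total = 10): total (absent) -> 10
  event 2 (t=14: SET total = 20): total 10 -> 20
  event 3 (t=16: DEC total by 11): total 20 -> 9
  event 4 (t=25: DEC max by 2): total unchanged
  event 5 (t=28: SET max = 45): total unchanged
  event 6 (t=35: INC total by 4): total 9 -> 13
  event 7 (t=42: SET max = 20): total unchanged
  event 8 (t=48: INC count by 8): total unchanged
  event 9 (t=54: DEC count by 12): total unchanged
  event 10 (t=58: SET count = -20): total unchanged
Final: total = 13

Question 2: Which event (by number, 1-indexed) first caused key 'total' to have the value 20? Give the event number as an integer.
Answer: 2

Derivation:
Looking for first event where total becomes 20:
  event 1: total = 10
  event 2: total 10 -> 20  <-- first match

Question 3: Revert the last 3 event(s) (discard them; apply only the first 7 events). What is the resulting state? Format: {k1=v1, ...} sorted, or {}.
Keep first 7 events (discard last 3):
  after event 1 (t=7: SET total = 10): {total=10}
  after event 2 (t=14: SET total = 20): {total=20}
  after event 3 (t=16: DEC total by 11): {total=9}
  after event 4 (t=25: DEC max by 2): {max=-2, total=9}
  after event 5 (t=28: SET max = 45): {max=45, total=9}
  after event 6 (t=35: INC total by 4): {max=45, total=13}
  after event 7 (t=42: SET max = 20): {max=20, total=13}

Answer: {max=20, total=13}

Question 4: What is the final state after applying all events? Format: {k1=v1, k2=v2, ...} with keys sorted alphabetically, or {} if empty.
  after event 1 (t=7: SET total = 10): {total=10}
  after event 2 (t=14: SET total = 20): {total=20}
  after event 3 (t=16: DEC total by 11): {total=9}
  after event 4 (t=25: DEC max by 2): {max=-2, total=9}
  after event 5 (t=28: SET max = 45): {max=45, total=9}
  after event 6 (t=35: INC total by 4): {max=45, total=13}
  after event 7 (t=42: SET max = 20): {max=20, total=13}
  after event 8 (t=48: INC count by 8): {count=8, max=20, total=13}
  after event 9 (t=54: DEC count by 12): {count=-4, max=20, total=13}
  after event 10 (t=58: SET count = -20): {count=-20, max=20, total=13}

Answer: {count=-20, max=20, total=13}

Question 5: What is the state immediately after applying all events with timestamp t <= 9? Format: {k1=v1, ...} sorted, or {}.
Answer: {total=10}

Derivation:
Apply events with t <= 9 (1 events):
  after event 1 (t=7: SET total = 10): {total=10}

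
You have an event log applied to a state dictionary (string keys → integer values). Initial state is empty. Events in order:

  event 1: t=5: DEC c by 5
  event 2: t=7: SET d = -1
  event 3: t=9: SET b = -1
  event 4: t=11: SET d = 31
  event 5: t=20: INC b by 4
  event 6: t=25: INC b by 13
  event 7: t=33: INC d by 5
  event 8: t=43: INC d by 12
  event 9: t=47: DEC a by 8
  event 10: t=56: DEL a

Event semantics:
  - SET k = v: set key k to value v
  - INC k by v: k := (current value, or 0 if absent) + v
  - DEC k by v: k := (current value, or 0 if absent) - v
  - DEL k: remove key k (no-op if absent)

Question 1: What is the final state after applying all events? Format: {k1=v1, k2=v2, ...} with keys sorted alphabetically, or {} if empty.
  after event 1 (t=5: DEC c by 5): {c=-5}
  after event 2 (t=7: SET d = -1): {c=-5, d=-1}
  after event 3 (t=9: SET b = -1): {b=-1, c=-5, d=-1}
  after event 4 (t=11: SET d = 31): {b=-1, c=-5, d=31}
  after event 5 (t=20: INC b by 4): {b=3, c=-5, d=31}
  after event 6 (t=25: INC b by 13): {b=16, c=-5, d=31}
  after event 7 (t=33: INC d by 5): {b=16, c=-5, d=36}
  after event 8 (t=43: INC d by 12): {b=16, c=-5, d=48}
  after event 9 (t=47: DEC a by 8): {a=-8, b=16, c=-5, d=48}
  after event 10 (t=56: DEL a): {b=16, c=-5, d=48}

Answer: {b=16, c=-5, d=48}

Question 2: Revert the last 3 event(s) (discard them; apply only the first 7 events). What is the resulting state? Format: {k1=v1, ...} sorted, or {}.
Keep first 7 events (discard last 3):
  after event 1 (t=5: DEC c by 5): {c=-5}
  after event 2 (t=7: SET d = -1): {c=-5, d=-1}
  after event 3 (t=9: SET b = -1): {b=-1, c=-5, d=-1}
  after event 4 (t=11: SET d = 31): {b=-1, c=-5, d=31}
  after event 5 (t=20: INC b by 4): {b=3, c=-5, d=31}
  after event 6 (t=25: INC b by 13): {b=16, c=-5, d=31}
  after event 7 (t=33: INC d by 5): {b=16, c=-5, d=36}

Answer: {b=16, c=-5, d=36}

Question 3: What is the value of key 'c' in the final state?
Track key 'c' through all 10 events:
  event 1 (t=5: DEC c by 5): c (absent) -> -5
  event 2 (t=7: SET d = -1): c unchanged
  event 3 (t=9: SET b = -1): c unchanged
  event 4 (t=11: SET d = 31): c unchanged
  event 5 (t=20: INC b by 4): c unchanged
  event 6 (t=25: INC b by 13): c unchanged
  event 7 (t=33: INC d by 5): c unchanged
  event 8 (t=43: INC d by 12): c unchanged
  event 9 (t=47: DEC a by 8): c unchanged
  event 10 (t=56: DEL a): c unchanged
Final: c = -5

Answer: -5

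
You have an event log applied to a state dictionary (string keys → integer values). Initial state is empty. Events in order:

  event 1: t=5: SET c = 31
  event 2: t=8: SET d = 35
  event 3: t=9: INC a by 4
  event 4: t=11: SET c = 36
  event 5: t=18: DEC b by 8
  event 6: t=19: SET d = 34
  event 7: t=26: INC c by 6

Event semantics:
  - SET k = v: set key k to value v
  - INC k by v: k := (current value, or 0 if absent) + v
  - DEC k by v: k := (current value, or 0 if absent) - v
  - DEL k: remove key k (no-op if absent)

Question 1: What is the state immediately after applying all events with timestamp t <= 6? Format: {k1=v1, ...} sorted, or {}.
Apply events with t <= 6 (1 events):
  after event 1 (t=5: SET c = 31): {c=31}

Answer: {c=31}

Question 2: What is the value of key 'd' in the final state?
Answer: 34

Derivation:
Track key 'd' through all 7 events:
  event 1 (t=5: SET c = 31): d unchanged
  event 2 (t=8: SET d = 35): d (absent) -> 35
  event 3 (t=9: INC a by 4): d unchanged
  event 4 (t=11: SET c = 36): d unchanged
  event 5 (t=18: DEC b by 8): d unchanged
  event 6 (t=19: SET d = 34): d 35 -> 34
  event 7 (t=26: INC c by 6): d unchanged
Final: d = 34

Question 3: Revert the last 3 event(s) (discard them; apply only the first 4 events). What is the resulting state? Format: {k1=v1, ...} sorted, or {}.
Keep first 4 events (discard last 3):
  after event 1 (t=5: SET c = 31): {c=31}
  after event 2 (t=8: SET d = 35): {c=31, d=35}
  after event 3 (t=9: INC a by 4): {a=4, c=31, d=35}
  after event 4 (t=11: SET c = 36): {a=4, c=36, d=35}

Answer: {a=4, c=36, d=35}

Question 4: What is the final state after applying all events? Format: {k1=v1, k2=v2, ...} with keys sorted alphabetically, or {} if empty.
  after event 1 (t=5: SET c = 31): {c=31}
  after event 2 (t=8: SET d = 35): {c=31, d=35}
  after event 3 (t=9: INC a by 4): {a=4, c=31, d=35}
  after event 4 (t=11: SET c = 36): {a=4, c=36, d=35}
  after event 5 (t=18: DEC b by 8): {a=4, b=-8, c=36, d=35}
  after event 6 (t=19: SET d = 34): {a=4, b=-8, c=36, d=34}
  after event 7 (t=26: INC c by 6): {a=4, b=-8, c=42, d=34}

Answer: {a=4, b=-8, c=42, d=34}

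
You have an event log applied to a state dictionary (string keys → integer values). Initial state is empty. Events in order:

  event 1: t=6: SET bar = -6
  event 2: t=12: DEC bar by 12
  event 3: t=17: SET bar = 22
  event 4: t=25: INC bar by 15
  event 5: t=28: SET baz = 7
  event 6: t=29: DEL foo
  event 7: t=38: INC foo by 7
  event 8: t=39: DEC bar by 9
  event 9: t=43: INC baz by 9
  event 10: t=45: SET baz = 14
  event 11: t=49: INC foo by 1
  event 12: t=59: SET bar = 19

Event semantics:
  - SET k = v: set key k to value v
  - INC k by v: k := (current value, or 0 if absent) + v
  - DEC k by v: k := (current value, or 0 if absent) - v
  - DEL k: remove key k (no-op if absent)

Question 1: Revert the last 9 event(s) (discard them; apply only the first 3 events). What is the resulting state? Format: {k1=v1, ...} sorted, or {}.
Keep first 3 events (discard last 9):
  after event 1 (t=6: SET bar = -6): {bar=-6}
  after event 2 (t=12: DEC bar by 12): {bar=-18}
  after event 3 (t=17: SET bar = 22): {bar=22}

Answer: {bar=22}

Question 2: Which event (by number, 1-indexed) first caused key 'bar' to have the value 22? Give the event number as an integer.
Looking for first event where bar becomes 22:
  event 1: bar = -6
  event 2: bar = -18
  event 3: bar -18 -> 22  <-- first match

Answer: 3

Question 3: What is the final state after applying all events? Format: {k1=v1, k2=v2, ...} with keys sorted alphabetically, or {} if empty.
  after event 1 (t=6: SET bar = -6): {bar=-6}
  after event 2 (t=12: DEC bar by 12): {bar=-18}
  after event 3 (t=17: SET bar = 22): {bar=22}
  after event 4 (t=25: INC bar by 15): {bar=37}
  after event 5 (t=28: SET baz = 7): {bar=37, baz=7}
  after event 6 (t=29: DEL foo): {bar=37, baz=7}
  after event 7 (t=38: INC foo by 7): {bar=37, baz=7, foo=7}
  after event 8 (t=39: DEC bar by 9): {bar=28, baz=7, foo=7}
  after event 9 (t=43: INC baz by 9): {bar=28, baz=16, foo=7}
  after event 10 (t=45: SET baz = 14): {bar=28, baz=14, foo=7}
  after event 11 (t=49: INC foo by 1): {bar=28, baz=14, foo=8}
  after event 12 (t=59: SET bar = 19): {bar=19, baz=14, foo=8}

Answer: {bar=19, baz=14, foo=8}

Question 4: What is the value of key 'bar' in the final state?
Track key 'bar' through all 12 events:
  event 1 (t=6: SET bar = -6): bar (absent) -> -6
  event 2 (t=12: DEC bar by 12): bar -6 -> -18
  event 3 (t=17: SET bar = 22): bar -18 -> 22
  event 4 (t=25: INC bar by 15): bar 22 -> 37
  event 5 (t=28: SET baz = 7): bar unchanged
  event 6 (t=29: DEL foo): bar unchanged
  event 7 (t=38: INC foo by 7): bar unchanged
  event 8 (t=39: DEC bar by 9): bar 37 -> 28
  event 9 (t=43: INC baz by 9): bar unchanged
  event 10 (t=45: SET baz = 14): bar unchanged
  event 11 (t=49: INC foo by 1): bar unchanged
  event 12 (t=59: SET bar = 19): bar 28 -> 19
Final: bar = 19

Answer: 19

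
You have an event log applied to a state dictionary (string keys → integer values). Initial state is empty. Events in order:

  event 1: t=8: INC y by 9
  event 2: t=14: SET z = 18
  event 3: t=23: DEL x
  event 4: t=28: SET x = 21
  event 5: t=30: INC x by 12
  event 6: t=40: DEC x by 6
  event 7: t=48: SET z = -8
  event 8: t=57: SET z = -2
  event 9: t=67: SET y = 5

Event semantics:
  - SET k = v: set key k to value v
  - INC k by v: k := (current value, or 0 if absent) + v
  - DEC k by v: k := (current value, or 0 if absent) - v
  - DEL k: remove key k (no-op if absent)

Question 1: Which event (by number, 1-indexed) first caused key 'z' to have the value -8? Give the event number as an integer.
Answer: 7

Derivation:
Looking for first event where z becomes -8:
  event 2: z = 18
  event 3: z = 18
  event 4: z = 18
  event 5: z = 18
  event 6: z = 18
  event 7: z 18 -> -8  <-- first match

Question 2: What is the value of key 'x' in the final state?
Track key 'x' through all 9 events:
  event 1 (t=8: INC y by 9): x unchanged
  event 2 (t=14: SET z = 18): x unchanged
  event 3 (t=23: DEL x): x (absent) -> (absent)
  event 4 (t=28: SET x = 21): x (absent) -> 21
  event 5 (t=30: INC x by 12): x 21 -> 33
  event 6 (t=40: DEC x by 6): x 33 -> 27
  event 7 (t=48: SET z = -8): x unchanged
  event 8 (t=57: SET z = -2): x unchanged
  event 9 (t=67: SET y = 5): x unchanged
Final: x = 27

Answer: 27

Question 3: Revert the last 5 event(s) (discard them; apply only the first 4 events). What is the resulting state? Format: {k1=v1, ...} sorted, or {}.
Answer: {x=21, y=9, z=18}

Derivation:
Keep first 4 events (discard last 5):
  after event 1 (t=8: INC y by 9): {y=9}
  after event 2 (t=14: SET z = 18): {y=9, z=18}
  after event 3 (t=23: DEL x): {y=9, z=18}
  after event 4 (t=28: SET x = 21): {x=21, y=9, z=18}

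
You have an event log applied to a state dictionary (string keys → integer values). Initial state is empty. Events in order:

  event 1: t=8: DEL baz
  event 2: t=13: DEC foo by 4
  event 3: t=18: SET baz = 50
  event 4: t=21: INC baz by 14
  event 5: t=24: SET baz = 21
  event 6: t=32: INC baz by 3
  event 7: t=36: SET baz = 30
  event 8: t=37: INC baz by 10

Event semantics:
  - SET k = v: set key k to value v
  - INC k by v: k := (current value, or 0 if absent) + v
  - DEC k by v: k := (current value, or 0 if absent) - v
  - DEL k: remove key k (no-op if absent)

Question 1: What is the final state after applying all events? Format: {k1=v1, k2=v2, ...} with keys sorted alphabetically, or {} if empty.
Answer: {baz=40, foo=-4}

Derivation:
  after event 1 (t=8: DEL baz): {}
  after event 2 (t=13: DEC foo by 4): {foo=-4}
  after event 3 (t=18: SET baz = 50): {baz=50, foo=-4}
  after event 4 (t=21: INC baz by 14): {baz=64, foo=-4}
  after event 5 (t=24: SET baz = 21): {baz=21, foo=-4}
  after event 6 (t=32: INC baz by 3): {baz=24, foo=-4}
  after event 7 (t=36: SET baz = 30): {baz=30, foo=-4}
  after event 8 (t=37: INC baz by 10): {baz=40, foo=-4}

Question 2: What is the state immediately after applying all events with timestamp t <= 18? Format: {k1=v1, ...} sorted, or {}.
Apply events with t <= 18 (3 events):
  after event 1 (t=8: DEL baz): {}
  after event 2 (t=13: DEC foo by 4): {foo=-4}
  after event 3 (t=18: SET baz = 50): {baz=50, foo=-4}

Answer: {baz=50, foo=-4}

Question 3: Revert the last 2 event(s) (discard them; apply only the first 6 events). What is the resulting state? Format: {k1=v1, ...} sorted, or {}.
Keep first 6 events (discard last 2):
  after event 1 (t=8: DEL baz): {}
  after event 2 (t=13: DEC foo by 4): {foo=-4}
  after event 3 (t=18: SET baz = 50): {baz=50, foo=-4}
  after event 4 (t=21: INC baz by 14): {baz=64, foo=-4}
  after event 5 (t=24: SET baz = 21): {baz=21, foo=-4}
  after event 6 (t=32: INC baz by 3): {baz=24, foo=-4}

Answer: {baz=24, foo=-4}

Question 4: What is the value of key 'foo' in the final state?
Answer: -4

Derivation:
Track key 'foo' through all 8 events:
  event 1 (t=8: DEL baz): foo unchanged
  event 2 (t=13: DEC foo by 4): foo (absent) -> -4
  event 3 (t=18: SET baz = 50): foo unchanged
  event 4 (t=21: INC baz by 14): foo unchanged
  event 5 (t=24: SET baz = 21): foo unchanged
  event 6 (t=32: INC baz by 3): foo unchanged
  event 7 (t=36: SET baz = 30): foo unchanged
  event 8 (t=37: INC baz by 10): foo unchanged
Final: foo = -4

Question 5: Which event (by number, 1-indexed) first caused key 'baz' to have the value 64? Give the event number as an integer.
Looking for first event where baz becomes 64:
  event 3: baz = 50
  event 4: baz 50 -> 64  <-- first match

Answer: 4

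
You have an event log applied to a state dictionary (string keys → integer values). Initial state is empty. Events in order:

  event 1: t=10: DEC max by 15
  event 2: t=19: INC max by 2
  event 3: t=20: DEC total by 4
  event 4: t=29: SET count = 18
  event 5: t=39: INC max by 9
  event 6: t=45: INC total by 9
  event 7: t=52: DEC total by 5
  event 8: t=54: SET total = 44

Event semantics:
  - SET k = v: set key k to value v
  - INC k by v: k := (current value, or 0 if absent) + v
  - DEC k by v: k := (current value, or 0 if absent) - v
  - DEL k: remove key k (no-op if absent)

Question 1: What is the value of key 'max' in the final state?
Answer: -4

Derivation:
Track key 'max' through all 8 events:
  event 1 (t=10: DEC max by 15): max (absent) -> -15
  event 2 (t=19: INC max by 2): max -15 -> -13
  event 3 (t=20: DEC total by 4): max unchanged
  event 4 (t=29: SET count = 18): max unchanged
  event 5 (t=39: INC max by 9): max -13 -> -4
  event 6 (t=45: INC total by 9): max unchanged
  event 7 (t=52: DEC total by 5): max unchanged
  event 8 (t=54: SET total = 44): max unchanged
Final: max = -4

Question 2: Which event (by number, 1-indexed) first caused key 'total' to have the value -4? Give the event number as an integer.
Looking for first event where total becomes -4:
  event 3: total (absent) -> -4  <-- first match

Answer: 3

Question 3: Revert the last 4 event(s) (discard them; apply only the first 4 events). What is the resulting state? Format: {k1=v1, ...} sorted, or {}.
Answer: {count=18, max=-13, total=-4}

Derivation:
Keep first 4 events (discard last 4):
  after event 1 (t=10: DEC max by 15): {max=-15}
  after event 2 (t=19: INC max by 2): {max=-13}
  after event 3 (t=20: DEC total by 4): {max=-13, total=-4}
  after event 4 (t=29: SET count = 18): {count=18, max=-13, total=-4}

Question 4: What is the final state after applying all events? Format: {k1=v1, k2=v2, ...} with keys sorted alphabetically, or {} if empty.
  after event 1 (t=10: DEC max by 15): {max=-15}
  after event 2 (t=19: INC max by 2): {max=-13}
  after event 3 (t=20: DEC total by 4): {max=-13, total=-4}
  after event 4 (t=29: SET count = 18): {count=18, max=-13, total=-4}
  after event 5 (t=39: INC max by 9): {count=18, max=-4, total=-4}
  after event 6 (t=45: INC total by 9): {count=18, max=-4, total=5}
  after event 7 (t=52: DEC total by 5): {count=18, max=-4, total=0}
  after event 8 (t=54: SET total = 44): {count=18, max=-4, total=44}

Answer: {count=18, max=-4, total=44}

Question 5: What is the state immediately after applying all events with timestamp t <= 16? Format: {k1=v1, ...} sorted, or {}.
Apply events with t <= 16 (1 events):
  after event 1 (t=10: DEC max by 15): {max=-15}

Answer: {max=-15}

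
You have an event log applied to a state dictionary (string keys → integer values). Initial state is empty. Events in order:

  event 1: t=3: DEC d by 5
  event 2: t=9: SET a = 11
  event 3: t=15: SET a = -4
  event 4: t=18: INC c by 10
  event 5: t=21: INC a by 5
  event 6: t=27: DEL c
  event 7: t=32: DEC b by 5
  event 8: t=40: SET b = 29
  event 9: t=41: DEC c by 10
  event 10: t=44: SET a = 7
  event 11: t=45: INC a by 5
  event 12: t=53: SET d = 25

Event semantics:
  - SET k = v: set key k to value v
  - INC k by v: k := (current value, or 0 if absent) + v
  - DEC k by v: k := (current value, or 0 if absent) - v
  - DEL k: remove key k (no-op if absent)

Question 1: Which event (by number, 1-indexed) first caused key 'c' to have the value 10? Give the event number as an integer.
Answer: 4

Derivation:
Looking for first event where c becomes 10:
  event 4: c (absent) -> 10  <-- first match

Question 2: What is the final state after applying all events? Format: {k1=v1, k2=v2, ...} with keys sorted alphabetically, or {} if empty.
Answer: {a=12, b=29, c=-10, d=25}

Derivation:
  after event 1 (t=3: DEC d by 5): {d=-5}
  after event 2 (t=9: SET a = 11): {a=11, d=-5}
  after event 3 (t=15: SET a = -4): {a=-4, d=-5}
  after event 4 (t=18: INC c by 10): {a=-4, c=10, d=-5}
  after event 5 (t=21: INC a by 5): {a=1, c=10, d=-5}
  after event 6 (t=27: DEL c): {a=1, d=-5}
  after event 7 (t=32: DEC b by 5): {a=1, b=-5, d=-5}
  after event 8 (t=40: SET b = 29): {a=1, b=29, d=-5}
  after event 9 (t=41: DEC c by 10): {a=1, b=29, c=-10, d=-5}
  after event 10 (t=44: SET a = 7): {a=7, b=29, c=-10, d=-5}
  after event 11 (t=45: INC a by 5): {a=12, b=29, c=-10, d=-5}
  after event 12 (t=53: SET d = 25): {a=12, b=29, c=-10, d=25}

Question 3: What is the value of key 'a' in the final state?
Answer: 12

Derivation:
Track key 'a' through all 12 events:
  event 1 (t=3: DEC d by 5): a unchanged
  event 2 (t=9: SET a = 11): a (absent) -> 11
  event 3 (t=15: SET a = -4): a 11 -> -4
  event 4 (t=18: INC c by 10): a unchanged
  event 5 (t=21: INC a by 5): a -4 -> 1
  event 6 (t=27: DEL c): a unchanged
  event 7 (t=32: DEC b by 5): a unchanged
  event 8 (t=40: SET b = 29): a unchanged
  event 9 (t=41: DEC c by 10): a unchanged
  event 10 (t=44: SET a = 7): a 1 -> 7
  event 11 (t=45: INC a by 5): a 7 -> 12
  event 12 (t=53: SET d = 25): a unchanged
Final: a = 12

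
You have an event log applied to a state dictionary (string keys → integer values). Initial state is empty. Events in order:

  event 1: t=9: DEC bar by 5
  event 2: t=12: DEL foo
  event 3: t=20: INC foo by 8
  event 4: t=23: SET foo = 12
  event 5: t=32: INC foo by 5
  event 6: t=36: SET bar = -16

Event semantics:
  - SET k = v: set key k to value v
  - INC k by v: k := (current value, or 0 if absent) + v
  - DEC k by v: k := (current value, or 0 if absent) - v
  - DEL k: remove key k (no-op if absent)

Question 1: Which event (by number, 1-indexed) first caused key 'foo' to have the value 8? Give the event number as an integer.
Answer: 3

Derivation:
Looking for first event where foo becomes 8:
  event 3: foo (absent) -> 8  <-- first match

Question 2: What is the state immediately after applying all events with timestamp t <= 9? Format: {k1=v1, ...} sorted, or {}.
Apply events with t <= 9 (1 events):
  after event 1 (t=9: DEC bar by 5): {bar=-5}

Answer: {bar=-5}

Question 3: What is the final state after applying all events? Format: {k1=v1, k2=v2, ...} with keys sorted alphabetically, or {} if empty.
  after event 1 (t=9: DEC bar by 5): {bar=-5}
  after event 2 (t=12: DEL foo): {bar=-5}
  after event 3 (t=20: INC foo by 8): {bar=-5, foo=8}
  after event 4 (t=23: SET foo = 12): {bar=-5, foo=12}
  after event 5 (t=32: INC foo by 5): {bar=-5, foo=17}
  after event 6 (t=36: SET bar = -16): {bar=-16, foo=17}

Answer: {bar=-16, foo=17}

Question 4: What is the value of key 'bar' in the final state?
Track key 'bar' through all 6 events:
  event 1 (t=9: DEC bar by 5): bar (absent) -> -5
  event 2 (t=12: DEL foo): bar unchanged
  event 3 (t=20: INC foo by 8): bar unchanged
  event 4 (t=23: SET foo = 12): bar unchanged
  event 5 (t=32: INC foo by 5): bar unchanged
  event 6 (t=36: SET bar = -16): bar -5 -> -16
Final: bar = -16

Answer: -16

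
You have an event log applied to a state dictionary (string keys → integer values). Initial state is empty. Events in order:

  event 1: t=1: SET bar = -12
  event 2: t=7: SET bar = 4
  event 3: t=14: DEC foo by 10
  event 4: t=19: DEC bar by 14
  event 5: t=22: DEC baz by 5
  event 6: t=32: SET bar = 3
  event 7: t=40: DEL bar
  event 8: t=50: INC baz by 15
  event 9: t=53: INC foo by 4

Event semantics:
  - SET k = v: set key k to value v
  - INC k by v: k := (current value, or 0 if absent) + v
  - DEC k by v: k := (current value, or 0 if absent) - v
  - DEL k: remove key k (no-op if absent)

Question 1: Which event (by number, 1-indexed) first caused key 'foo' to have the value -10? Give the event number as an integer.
Answer: 3

Derivation:
Looking for first event where foo becomes -10:
  event 3: foo (absent) -> -10  <-- first match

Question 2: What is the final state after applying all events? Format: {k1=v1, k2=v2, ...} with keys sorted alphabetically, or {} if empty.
Answer: {baz=10, foo=-6}

Derivation:
  after event 1 (t=1: SET bar = -12): {bar=-12}
  after event 2 (t=7: SET bar = 4): {bar=4}
  after event 3 (t=14: DEC foo by 10): {bar=4, foo=-10}
  after event 4 (t=19: DEC bar by 14): {bar=-10, foo=-10}
  after event 5 (t=22: DEC baz by 5): {bar=-10, baz=-5, foo=-10}
  after event 6 (t=32: SET bar = 3): {bar=3, baz=-5, foo=-10}
  after event 7 (t=40: DEL bar): {baz=-5, foo=-10}
  after event 8 (t=50: INC baz by 15): {baz=10, foo=-10}
  after event 9 (t=53: INC foo by 4): {baz=10, foo=-6}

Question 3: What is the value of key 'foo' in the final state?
Track key 'foo' through all 9 events:
  event 1 (t=1: SET bar = -12): foo unchanged
  event 2 (t=7: SET bar = 4): foo unchanged
  event 3 (t=14: DEC foo by 10): foo (absent) -> -10
  event 4 (t=19: DEC bar by 14): foo unchanged
  event 5 (t=22: DEC baz by 5): foo unchanged
  event 6 (t=32: SET bar = 3): foo unchanged
  event 7 (t=40: DEL bar): foo unchanged
  event 8 (t=50: INC baz by 15): foo unchanged
  event 9 (t=53: INC foo by 4): foo -10 -> -6
Final: foo = -6

Answer: -6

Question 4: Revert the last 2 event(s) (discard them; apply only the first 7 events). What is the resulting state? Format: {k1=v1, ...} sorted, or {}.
Answer: {baz=-5, foo=-10}

Derivation:
Keep first 7 events (discard last 2):
  after event 1 (t=1: SET bar = -12): {bar=-12}
  after event 2 (t=7: SET bar = 4): {bar=4}
  after event 3 (t=14: DEC foo by 10): {bar=4, foo=-10}
  after event 4 (t=19: DEC bar by 14): {bar=-10, foo=-10}
  after event 5 (t=22: DEC baz by 5): {bar=-10, baz=-5, foo=-10}
  after event 6 (t=32: SET bar = 3): {bar=3, baz=-5, foo=-10}
  after event 7 (t=40: DEL bar): {baz=-5, foo=-10}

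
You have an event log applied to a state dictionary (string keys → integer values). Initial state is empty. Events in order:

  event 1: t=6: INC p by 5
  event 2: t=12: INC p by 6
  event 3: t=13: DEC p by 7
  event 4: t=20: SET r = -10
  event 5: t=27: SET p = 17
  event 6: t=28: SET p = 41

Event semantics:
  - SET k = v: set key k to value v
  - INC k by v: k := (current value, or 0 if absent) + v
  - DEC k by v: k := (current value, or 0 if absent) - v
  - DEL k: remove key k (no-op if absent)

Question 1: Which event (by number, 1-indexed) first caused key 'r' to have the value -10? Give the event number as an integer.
Looking for first event where r becomes -10:
  event 4: r (absent) -> -10  <-- first match

Answer: 4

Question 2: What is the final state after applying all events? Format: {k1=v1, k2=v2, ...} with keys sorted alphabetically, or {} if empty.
Answer: {p=41, r=-10}

Derivation:
  after event 1 (t=6: INC p by 5): {p=5}
  after event 2 (t=12: INC p by 6): {p=11}
  after event 3 (t=13: DEC p by 7): {p=4}
  after event 4 (t=20: SET r = -10): {p=4, r=-10}
  after event 5 (t=27: SET p = 17): {p=17, r=-10}
  after event 6 (t=28: SET p = 41): {p=41, r=-10}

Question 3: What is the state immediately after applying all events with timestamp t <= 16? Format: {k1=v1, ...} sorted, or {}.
Answer: {p=4}

Derivation:
Apply events with t <= 16 (3 events):
  after event 1 (t=6: INC p by 5): {p=5}
  after event 2 (t=12: INC p by 6): {p=11}
  after event 3 (t=13: DEC p by 7): {p=4}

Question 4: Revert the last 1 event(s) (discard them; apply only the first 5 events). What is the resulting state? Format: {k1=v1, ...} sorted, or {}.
Answer: {p=17, r=-10}

Derivation:
Keep first 5 events (discard last 1):
  after event 1 (t=6: INC p by 5): {p=5}
  after event 2 (t=12: INC p by 6): {p=11}
  after event 3 (t=13: DEC p by 7): {p=4}
  after event 4 (t=20: SET r = -10): {p=4, r=-10}
  after event 5 (t=27: SET p = 17): {p=17, r=-10}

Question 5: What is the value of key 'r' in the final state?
Track key 'r' through all 6 events:
  event 1 (t=6: INC p by 5): r unchanged
  event 2 (t=12: INC p by 6): r unchanged
  event 3 (t=13: DEC p by 7): r unchanged
  event 4 (t=20: SET r = -10): r (absent) -> -10
  event 5 (t=27: SET p = 17): r unchanged
  event 6 (t=28: SET p = 41): r unchanged
Final: r = -10

Answer: -10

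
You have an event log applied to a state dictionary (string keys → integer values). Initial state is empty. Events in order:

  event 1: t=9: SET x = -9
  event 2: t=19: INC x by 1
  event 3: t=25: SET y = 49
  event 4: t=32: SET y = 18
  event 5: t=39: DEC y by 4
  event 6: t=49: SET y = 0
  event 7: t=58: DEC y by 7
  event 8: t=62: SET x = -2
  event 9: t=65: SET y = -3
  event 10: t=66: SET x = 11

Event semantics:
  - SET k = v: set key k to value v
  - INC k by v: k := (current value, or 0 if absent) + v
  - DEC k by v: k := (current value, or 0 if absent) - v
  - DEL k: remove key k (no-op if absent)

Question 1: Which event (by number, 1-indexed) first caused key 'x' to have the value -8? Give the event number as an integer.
Looking for first event where x becomes -8:
  event 1: x = -9
  event 2: x -9 -> -8  <-- first match

Answer: 2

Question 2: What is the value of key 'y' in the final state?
Track key 'y' through all 10 events:
  event 1 (t=9: SET x = -9): y unchanged
  event 2 (t=19: INC x by 1): y unchanged
  event 3 (t=25: SET y = 49): y (absent) -> 49
  event 4 (t=32: SET y = 18): y 49 -> 18
  event 5 (t=39: DEC y by 4): y 18 -> 14
  event 6 (t=49: SET y = 0): y 14 -> 0
  event 7 (t=58: DEC y by 7): y 0 -> -7
  event 8 (t=62: SET x = -2): y unchanged
  event 9 (t=65: SET y = -3): y -7 -> -3
  event 10 (t=66: SET x = 11): y unchanged
Final: y = -3

Answer: -3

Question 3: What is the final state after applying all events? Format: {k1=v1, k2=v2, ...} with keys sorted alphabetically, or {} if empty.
  after event 1 (t=9: SET x = -9): {x=-9}
  after event 2 (t=19: INC x by 1): {x=-8}
  after event 3 (t=25: SET y = 49): {x=-8, y=49}
  after event 4 (t=32: SET y = 18): {x=-8, y=18}
  after event 5 (t=39: DEC y by 4): {x=-8, y=14}
  after event 6 (t=49: SET y = 0): {x=-8, y=0}
  after event 7 (t=58: DEC y by 7): {x=-8, y=-7}
  after event 8 (t=62: SET x = -2): {x=-2, y=-7}
  after event 9 (t=65: SET y = -3): {x=-2, y=-3}
  after event 10 (t=66: SET x = 11): {x=11, y=-3}

Answer: {x=11, y=-3}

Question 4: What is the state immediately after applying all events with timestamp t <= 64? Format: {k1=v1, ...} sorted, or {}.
Answer: {x=-2, y=-7}

Derivation:
Apply events with t <= 64 (8 events):
  after event 1 (t=9: SET x = -9): {x=-9}
  after event 2 (t=19: INC x by 1): {x=-8}
  after event 3 (t=25: SET y = 49): {x=-8, y=49}
  after event 4 (t=32: SET y = 18): {x=-8, y=18}
  after event 5 (t=39: DEC y by 4): {x=-8, y=14}
  after event 6 (t=49: SET y = 0): {x=-8, y=0}
  after event 7 (t=58: DEC y by 7): {x=-8, y=-7}
  after event 8 (t=62: SET x = -2): {x=-2, y=-7}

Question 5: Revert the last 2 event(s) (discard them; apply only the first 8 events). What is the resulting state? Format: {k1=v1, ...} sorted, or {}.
Keep first 8 events (discard last 2):
  after event 1 (t=9: SET x = -9): {x=-9}
  after event 2 (t=19: INC x by 1): {x=-8}
  after event 3 (t=25: SET y = 49): {x=-8, y=49}
  after event 4 (t=32: SET y = 18): {x=-8, y=18}
  after event 5 (t=39: DEC y by 4): {x=-8, y=14}
  after event 6 (t=49: SET y = 0): {x=-8, y=0}
  after event 7 (t=58: DEC y by 7): {x=-8, y=-7}
  after event 8 (t=62: SET x = -2): {x=-2, y=-7}

Answer: {x=-2, y=-7}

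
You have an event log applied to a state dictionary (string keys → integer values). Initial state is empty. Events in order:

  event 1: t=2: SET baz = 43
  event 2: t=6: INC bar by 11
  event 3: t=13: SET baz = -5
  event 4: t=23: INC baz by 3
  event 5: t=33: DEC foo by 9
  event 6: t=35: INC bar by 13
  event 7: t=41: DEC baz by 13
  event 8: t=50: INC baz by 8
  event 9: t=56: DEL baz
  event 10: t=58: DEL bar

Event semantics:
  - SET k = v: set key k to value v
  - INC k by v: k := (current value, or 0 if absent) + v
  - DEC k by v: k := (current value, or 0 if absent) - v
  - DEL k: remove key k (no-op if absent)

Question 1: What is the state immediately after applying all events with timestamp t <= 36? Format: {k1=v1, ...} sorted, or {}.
Answer: {bar=24, baz=-2, foo=-9}

Derivation:
Apply events with t <= 36 (6 events):
  after event 1 (t=2: SET baz = 43): {baz=43}
  after event 2 (t=6: INC bar by 11): {bar=11, baz=43}
  after event 3 (t=13: SET baz = -5): {bar=11, baz=-5}
  after event 4 (t=23: INC baz by 3): {bar=11, baz=-2}
  after event 5 (t=33: DEC foo by 9): {bar=11, baz=-2, foo=-9}
  after event 6 (t=35: INC bar by 13): {bar=24, baz=-2, foo=-9}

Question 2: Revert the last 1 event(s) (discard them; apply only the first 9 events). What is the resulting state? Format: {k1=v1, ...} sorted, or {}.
Answer: {bar=24, foo=-9}

Derivation:
Keep first 9 events (discard last 1):
  after event 1 (t=2: SET baz = 43): {baz=43}
  after event 2 (t=6: INC bar by 11): {bar=11, baz=43}
  after event 3 (t=13: SET baz = -5): {bar=11, baz=-5}
  after event 4 (t=23: INC baz by 3): {bar=11, baz=-2}
  after event 5 (t=33: DEC foo by 9): {bar=11, baz=-2, foo=-9}
  after event 6 (t=35: INC bar by 13): {bar=24, baz=-2, foo=-9}
  after event 7 (t=41: DEC baz by 13): {bar=24, baz=-15, foo=-9}
  after event 8 (t=50: INC baz by 8): {bar=24, baz=-7, foo=-9}
  after event 9 (t=56: DEL baz): {bar=24, foo=-9}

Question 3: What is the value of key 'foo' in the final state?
Track key 'foo' through all 10 events:
  event 1 (t=2: SET baz = 43): foo unchanged
  event 2 (t=6: INC bar by 11): foo unchanged
  event 3 (t=13: SET baz = -5): foo unchanged
  event 4 (t=23: INC baz by 3): foo unchanged
  event 5 (t=33: DEC foo by 9): foo (absent) -> -9
  event 6 (t=35: INC bar by 13): foo unchanged
  event 7 (t=41: DEC baz by 13): foo unchanged
  event 8 (t=50: INC baz by 8): foo unchanged
  event 9 (t=56: DEL baz): foo unchanged
  event 10 (t=58: DEL bar): foo unchanged
Final: foo = -9

Answer: -9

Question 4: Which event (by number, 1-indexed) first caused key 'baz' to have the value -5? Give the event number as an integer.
Answer: 3

Derivation:
Looking for first event where baz becomes -5:
  event 1: baz = 43
  event 2: baz = 43
  event 3: baz 43 -> -5  <-- first match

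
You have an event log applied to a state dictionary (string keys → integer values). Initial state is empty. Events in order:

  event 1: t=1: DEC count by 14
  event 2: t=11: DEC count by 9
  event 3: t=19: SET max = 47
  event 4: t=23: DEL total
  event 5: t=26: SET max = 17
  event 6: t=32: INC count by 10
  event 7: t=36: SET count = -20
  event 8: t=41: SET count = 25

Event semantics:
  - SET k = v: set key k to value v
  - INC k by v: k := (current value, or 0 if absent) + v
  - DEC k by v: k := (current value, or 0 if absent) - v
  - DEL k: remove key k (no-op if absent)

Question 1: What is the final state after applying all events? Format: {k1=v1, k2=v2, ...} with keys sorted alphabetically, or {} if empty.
  after event 1 (t=1: DEC count by 14): {count=-14}
  after event 2 (t=11: DEC count by 9): {count=-23}
  after event 3 (t=19: SET max = 47): {count=-23, max=47}
  after event 4 (t=23: DEL total): {count=-23, max=47}
  after event 5 (t=26: SET max = 17): {count=-23, max=17}
  after event 6 (t=32: INC count by 10): {count=-13, max=17}
  after event 7 (t=36: SET count = -20): {count=-20, max=17}
  after event 8 (t=41: SET count = 25): {count=25, max=17}

Answer: {count=25, max=17}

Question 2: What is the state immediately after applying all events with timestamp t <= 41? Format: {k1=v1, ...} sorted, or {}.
Answer: {count=25, max=17}

Derivation:
Apply events with t <= 41 (8 events):
  after event 1 (t=1: DEC count by 14): {count=-14}
  after event 2 (t=11: DEC count by 9): {count=-23}
  after event 3 (t=19: SET max = 47): {count=-23, max=47}
  after event 4 (t=23: DEL total): {count=-23, max=47}
  after event 5 (t=26: SET max = 17): {count=-23, max=17}
  after event 6 (t=32: INC count by 10): {count=-13, max=17}
  after event 7 (t=36: SET count = -20): {count=-20, max=17}
  after event 8 (t=41: SET count = 25): {count=25, max=17}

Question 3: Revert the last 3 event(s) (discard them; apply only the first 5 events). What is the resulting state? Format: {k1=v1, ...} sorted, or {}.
Answer: {count=-23, max=17}

Derivation:
Keep first 5 events (discard last 3):
  after event 1 (t=1: DEC count by 14): {count=-14}
  after event 2 (t=11: DEC count by 9): {count=-23}
  after event 3 (t=19: SET max = 47): {count=-23, max=47}
  after event 4 (t=23: DEL total): {count=-23, max=47}
  after event 5 (t=26: SET max = 17): {count=-23, max=17}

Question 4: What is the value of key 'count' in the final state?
Track key 'count' through all 8 events:
  event 1 (t=1: DEC count by 14): count (absent) -> -14
  event 2 (t=11: DEC count by 9): count -14 -> -23
  event 3 (t=19: SET max = 47): count unchanged
  event 4 (t=23: DEL total): count unchanged
  event 5 (t=26: SET max = 17): count unchanged
  event 6 (t=32: INC count by 10): count -23 -> -13
  event 7 (t=36: SET count = -20): count -13 -> -20
  event 8 (t=41: SET count = 25): count -20 -> 25
Final: count = 25

Answer: 25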